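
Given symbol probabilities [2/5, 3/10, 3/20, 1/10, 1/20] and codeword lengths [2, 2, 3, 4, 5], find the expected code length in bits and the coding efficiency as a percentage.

Average length L = Σ p_i × l_i = 2.5000 bits
Entropy H = 2.0087 bits
Efficiency η = H/L × 100% = 80.35%


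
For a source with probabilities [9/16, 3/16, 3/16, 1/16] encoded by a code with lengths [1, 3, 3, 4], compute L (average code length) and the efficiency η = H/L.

Average length L = Σ p_i × l_i = 1.9375 bits
Entropy H = 1.6226 bits
Efficiency η = H/L × 100% = 83.74%


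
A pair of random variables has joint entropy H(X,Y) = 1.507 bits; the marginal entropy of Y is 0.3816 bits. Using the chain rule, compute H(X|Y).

Chain rule: H(X,Y) = H(X|Y) + H(Y)
H(X|Y) = H(X,Y) - H(Y) = 1.507 - 0.3816 = 1.1254 bits


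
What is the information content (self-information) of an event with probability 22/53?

Information content I(x) = -log₂(p(x))
I = -log₂(22/53) = -log₂(0.4151)
I = 1.2685 bits


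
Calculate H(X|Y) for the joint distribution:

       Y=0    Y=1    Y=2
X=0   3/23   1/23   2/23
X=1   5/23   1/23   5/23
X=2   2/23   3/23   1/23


H(X|Y) = Σ_y p(y) H(X|Y=y)
  p(Y=0) = 10/23, H(X|Y=0) = 1.4855
  p(Y=1) = 5/23, H(X|Y=1) = 1.3710
  p(Y=2) = 8/23, H(X|Y=2) = 1.2988
H(X|Y) = 0.4348×1.4855 + 0.2174×1.3710 + 0.3478×1.2988 = 1.3956 bits


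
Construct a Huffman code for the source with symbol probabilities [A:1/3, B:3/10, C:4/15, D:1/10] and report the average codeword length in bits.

Huffman tree construction:
Combine smallest probabilities repeatedly
Resulting codes:
  A: 11 (length 2)
  B: 10 (length 2)
  C: 01 (length 2)
  D: 00 (length 2)
Average length = Σ p(s) × length(s) = 2.0000 bits


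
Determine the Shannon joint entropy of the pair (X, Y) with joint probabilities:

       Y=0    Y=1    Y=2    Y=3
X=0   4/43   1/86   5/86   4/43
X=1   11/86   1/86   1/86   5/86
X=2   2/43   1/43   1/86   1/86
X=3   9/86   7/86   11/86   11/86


H(X,Y) = -Σ p(x,y) log₂ p(x,y)
  p(0,0)=4/43: -0.0930 × log₂(0.0930) = 0.3187
  p(0,1)=1/86: -0.0116 × log₂(0.0116) = 0.0747
  p(0,2)=5/86: -0.0581 × log₂(0.0581) = 0.2386
  p(0,3)=4/43: -0.0930 × log₂(0.0930) = 0.3187
  p(1,0)=11/86: -0.1279 × log₂(0.1279) = 0.3795
  p(1,1)=1/86: -0.0116 × log₂(0.0116) = 0.0747
  p(1,2)=1/86: -0.0116 × log₂(0.0116) = 0.0747
  p(1,3)=5/86: -0.0581 × log₂(0.0581) = 0.2386
  p(2,0)=2/43: -0.0465 × log₂(0.0465) = 0.2059
  p(2,1)=1/43: -0.0233 × log₂(0.0233) = 0.1262
  p(2,2)=1/86: -0.0116 × log₂(0.0116) = 0.0747
  p(2,3)=1/86: -0.0116 × log₂(0.0116) = 0.0747
  p(3,0)=9/86: -0.1047 × log₂(0.1047) = 0.3408
  p(3,1)=7/86: -0.0814 × log₂(0.0814) = 0.2946
  p(3,2)=11/86: -0.1279 × log₂(0.1279) = 0.3795
  p(3,3)=11/86: -0.1279 × log₂(0.1279) = 0.3795
H(X,Y) = 3.5942 bits


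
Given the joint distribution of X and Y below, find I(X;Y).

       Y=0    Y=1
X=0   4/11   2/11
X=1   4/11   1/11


H(X) = 0.9940, H(Y) = 0.8454, H(X,Y) = 1.8231
I(X;Y) = H(X) + H(Y) - H(X,Y) = 0.0163 bits


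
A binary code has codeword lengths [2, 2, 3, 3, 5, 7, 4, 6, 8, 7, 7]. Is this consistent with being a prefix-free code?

Kraft inequality: Σ 2^(-l_i) ≤ 1 for prefix-free code
Calculating: 2^(-2) + 2^(-2) + 2^(-3) + 2^(-3) + 2^(-5) + 2^(-7) + 2^(-4) + 2^(-6) + 2^(-8) + 2^(-7) + 2^(-7)
= 0.25 + 0.25 + 0.125 + 0.125 + 0.03125 + 0.0078125 + 0.0625 + 0.015625 + 0.00390625 + 0.0078125 + 0.0078125
= 0.8867
Since 0.8867 ≤ 1, prefix-free code exists


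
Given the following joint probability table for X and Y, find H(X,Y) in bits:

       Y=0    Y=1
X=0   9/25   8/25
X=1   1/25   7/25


H(X,Y) = -Σ p(x,y) log₂ p(x,y)
  p(0,0)=9/25: -0.3600 × log₂(0.3600) = 0.5306
  p(0,1)=8/25: -0.3200 × log₂(0.3200) = 0.5260
  p(1,0)=1/25: -0.0400 × log₂(0.0400) = 0.1858
  p(1,1)=7/25: -0.2800 × log₂(0.2800) = 0.5142
H(X,Y) = 1.7566 bits


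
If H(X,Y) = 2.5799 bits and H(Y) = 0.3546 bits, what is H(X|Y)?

Chain rule: H(X,Y) = H(X|Y) + H(Y)
H(X|Y) = H(X,Y) - H(Y) = 2.5799 - 0.3546 = 2.2253 bits


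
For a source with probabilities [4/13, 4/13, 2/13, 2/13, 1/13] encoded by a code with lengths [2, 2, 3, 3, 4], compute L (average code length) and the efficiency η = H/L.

Average length L = Σ p_i × l_i = 2.4615 bits
Entropy H = 2.1620 bits
Efficiency η = H/L × 100% = 87.83%


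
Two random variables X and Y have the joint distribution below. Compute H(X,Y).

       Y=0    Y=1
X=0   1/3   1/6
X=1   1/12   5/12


H(X,Y) = -Σ p(x,y) log₂ p(x,y)
  p(0,0)=1/3: -0.3333 × log₂(0.3333) = 0.5283
  p(0,1)=1/6: -0.1667 × log₂(0.1667) = 0.4308
  p(1,0)=1/12: -0.0833 × log₂(0.0833) = 0.2987
  p(1,1)=5/12: -0.4167 × log₂(0.4167) = 0.5263
H(X,Y) = 1.7842 bits


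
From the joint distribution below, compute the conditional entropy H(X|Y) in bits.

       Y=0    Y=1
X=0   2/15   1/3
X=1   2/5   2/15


H(X|Y) = Σ_y p(y) H(X|Y=y)
  p(Y=0) = 8/15, H(X|Y=0) = 0.8113
  p(Y=1) = 7/15, H(X|Y=1) = 0.8631
H(X|Y) = 0.5333×0.8113 + 0.4667×0.8631 = 0.8355 bits


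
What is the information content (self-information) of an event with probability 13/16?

Information content I(x) = -log₂(p(x))
I = -log₂(13/16) = -log₂(0.8125)
I = 0.2996 bits


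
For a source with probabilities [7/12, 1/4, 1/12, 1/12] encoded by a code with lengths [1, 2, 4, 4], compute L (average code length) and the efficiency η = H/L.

Average length L = Σ p_i × l_i = 1.7500 bits
Entropy H = 1.5511 bits
Efficiency η = H/L × 100% = 88.63%


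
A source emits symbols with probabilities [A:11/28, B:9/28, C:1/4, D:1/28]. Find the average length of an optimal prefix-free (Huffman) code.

Huffman tree construction:
Combine smallest probabilities repeatedly
Resulting codes:
  A: 0 (length 1)
  B: 11 (length 2)
  C: 101 (length 3)
  D: 100 (length 3)
Average length = Σ p(s) × length(s) = 1.8929 bits


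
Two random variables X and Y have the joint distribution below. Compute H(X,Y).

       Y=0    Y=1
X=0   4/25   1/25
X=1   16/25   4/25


H(X,Y) = -Σ p(x,y) log₂ p(x,y)
  p(0,0)=4/25: -0.1600 × log₂(0.1600) = 0.4230
  p(0,1)=1/25: -0.0400 × log₂(0.0400) = 0.1858
  p(1,0)=16/25: -0.6400 × log₂(0.6400) = 0.4121
  p(1,1)=4/25: -0.1600 × log₂(0.1600) = 0.4230
H(X,Y) = 1.4439 bits


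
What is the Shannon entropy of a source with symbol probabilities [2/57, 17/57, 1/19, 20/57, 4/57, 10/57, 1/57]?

H(X) = -Σ p(x) log₂ p(x)
  -2/57 × log₂(2/57) = 0.1696
  -17/57 × log₂(17/57) = 0.5206
  -1/19 × log₂(1/19) = 0.2236
  -20/57 × log₂(20/57) = 0.5302
  -4/57 × log₂(4/57) = 0.2690
  -10/57 × log₂(10/57) = 0.4405
  -1/57 × log₂(1/57) = 0.1023
H(X) = 2.2557 bits


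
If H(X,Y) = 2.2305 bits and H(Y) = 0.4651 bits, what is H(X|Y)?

Chain rule: H(X,Y) = H(X|Y) + H(Y)
H(X|Y) = H(X,Y) - H(Y) = 2.2305 - 0.4651 = 1.7654 bits


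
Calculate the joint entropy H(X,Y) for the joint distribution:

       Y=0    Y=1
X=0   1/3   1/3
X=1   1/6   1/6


H(X,Y) = -Σ p(x,y) log₂ p(x,y)
  p(0,0)=1/3: -0.3333 × log₂(0.3333) = 0.5283
  p(0,1)=1/3: -0.3333 × log₂(0.3333) = 0.5283
  p(1,0)=1/6: -0.1667 × log₂(0.1667) = 0.4308
  p(1,1)=1/6: -0.1667 × log₂(0.1667) = 0.4308
H(X,Y) = 1.9183 bits


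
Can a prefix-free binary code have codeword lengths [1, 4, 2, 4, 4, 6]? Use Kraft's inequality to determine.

Kraft inequality: Σ 2^(-l_i) ≤ 1 for prefix-free code
Calculating: 2^(-1) + 2^(-4) + 2^(-2) + 2^(-4) + 2^(-4) + 2^(-6)
= 0.5 + 0.0625 + 0.25 + 0.0625 + 0.0625 + 0.015625
= 0.9531
Since 0.9531 ≤ 1, prefix-free code exists


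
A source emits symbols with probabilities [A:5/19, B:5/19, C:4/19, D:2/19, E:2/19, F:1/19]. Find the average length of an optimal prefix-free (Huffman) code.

Huffman tree construction:
Combine smallest probabilities repeatedly
Resulting codes:
  A: 01 (length 2)
  B: 10 (length 2)
  C: 00 (length 2)
  D: 1111 (length 4)
  E: 110 (length 3)
  F: 1110 (length 4)
Average length = Σ p(s) × length(s) = 2.4211 bits


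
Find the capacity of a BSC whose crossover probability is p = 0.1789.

For BSC with error probability p:
C = 1 - H(p) where H(p) is binary entropy
H(0.1789) = -0.1789 × log₂(0.1789) - 0.8211 × log₂(0.8211)
H(p) = 0.6777
C = 1 - 0.6777 = 0.3223 bits/use


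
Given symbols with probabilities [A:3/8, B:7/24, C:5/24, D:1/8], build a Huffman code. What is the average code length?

Huffman tree construction:
Combine smallest probabilities repeatedly
Resulting codes:
  A: 0 (length 1)
  B: 10 (length 2)
  C: 111 (length 3)
  D: 110 (length 3)
Average length = Σ p(s) × length(s) = 1.9583 bits


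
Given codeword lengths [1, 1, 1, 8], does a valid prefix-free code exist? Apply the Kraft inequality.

Kraft inequality: Σ 2^(-l_i) ≤ 1 for prefix-free code
Calculating: 2^(-1) + 2^(-1) + 2^(-1) + 2^(-8)
= 0.5 + 0.5 + 0.5 + 0.00390625
= 1.5039
Since 1.5039 > 1, prefix-free code does not exist


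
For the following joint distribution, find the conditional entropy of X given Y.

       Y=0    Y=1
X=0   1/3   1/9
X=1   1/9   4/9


H(X|Y) = Σ_y p(y) H(X|Y=y)
  p(Y=0) = 4/9, H(X|Y=0) = 0.8113
  p(Y=1) = 5/9, H(X|Y=1) = 0.7219
H(X|Y) = 0.4444×0.8113 + 0.5556×0.7219 = 0.7616 bits


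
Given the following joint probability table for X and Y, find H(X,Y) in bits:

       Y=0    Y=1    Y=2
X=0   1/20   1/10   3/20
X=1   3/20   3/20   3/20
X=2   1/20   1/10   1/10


H(X,Y) = -Σ p(x,y) log₂ p(x,y)
  p(0,0)=1/20: -0.0500 × log₂(0.0500) = 0.2161
  p(0,1)=1/10: -0.1000 × log₂(0.1000) = 0.3322
  p(0,2)=3/20: -0.1500 × log₂(0.1500) = 0.4105
  p(1,0)=3/20: -0.1500 × log₂(0.1500) = 0.4105
  p(1,1)=3/20: -0.1500 × log₂(0.1500) = 0.4105
  p(1,2)=3/20: -0.1500 × log₂(0.1500) = 0.4105
  p(2,0)=1/20: -0.0500 × log₂(0.0500) = 0.2161
  p(2,1)=1/10: -0.1000 × log₂(0.1000) = 0.3322
  p(2,2)=1/10: -0.1000 × log₂(0.1000) = 0.3322
H(X,Y) = 3.0710 bits


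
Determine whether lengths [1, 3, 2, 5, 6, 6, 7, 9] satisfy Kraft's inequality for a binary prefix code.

Kraft inequality: Σ 2^(-l_i) ≤ 1 for prefix-free code
Calculating: 2^(-1) + 2^(-3) + 2^(-2) + 2^(-5) + 2^(-6) + 2^(-6) + 2^(-7) + 2^(-9)
= 0.5 + 0.125 + 0.25 + 0.03125 + 0.015625 + 0.015625 + 0.0078125 + 0.001953125
= 0.9473
Since 0.9473 ≤ 1, prefix-free code exists


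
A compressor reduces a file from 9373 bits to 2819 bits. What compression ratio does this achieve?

Compression ratio = Original / Compressed
= 9373 / 2819 = 3.32:1


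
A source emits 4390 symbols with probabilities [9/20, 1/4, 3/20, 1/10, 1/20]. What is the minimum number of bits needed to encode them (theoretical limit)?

Entropy H = 1.9772 bits/symbol
Minimum bits = H × n = 1.9772 × 4390
= 8680.06 bits


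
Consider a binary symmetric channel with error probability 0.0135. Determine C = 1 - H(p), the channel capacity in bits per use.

For BSC with error probability p:
C = 1 - H(p) where H(p) is binary entropy
H(0.0135) = -0.0135 × log₂(0.0135) - 0.9865 × log₂(0.9865)
H(p) = 0.1032
C = 1 - 0.1032 = 0.8968 bits/use


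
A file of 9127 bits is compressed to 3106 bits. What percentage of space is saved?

Space savings = (1 - Compressed/Original) × 100%
= (1 - 3106/9127) × 100%
= 65.97%


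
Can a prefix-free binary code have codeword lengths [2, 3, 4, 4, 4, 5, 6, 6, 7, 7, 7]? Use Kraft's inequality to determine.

Kraft inequality: Σ 2^(-l_i) ≤ 1 for prefix-free code
Calculating: 2^(-2) + 2^(-3) + 2^(-4) + 2^(-4) + 2^(-4) + 2^(-5) + 2^(-6) + 2^(-6) + 2^(-7) + 2^(-7) + 2^(-7)
= 0.25 + 0.125 + 0.0625 + 0.0625 + 0.0625 + 0.03125 + 0.015625 + 0.015625 + 0.0078125 + 0.0078125 + 0.0078125
= 0.6484
Since 0.6484 ≤ 1, prefix-free code exists


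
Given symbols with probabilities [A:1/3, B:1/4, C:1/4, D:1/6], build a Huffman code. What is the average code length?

Huffman tree construction:
Combine smallest probabilities repeatedly
Resulting codes:
  A: 11 (length 2)
  B: 01 (length 2)
  C: 10 (length 2)
  D: 00 (length 2)
Average length = Σ p(s) × length(s) = 2.0000 bits


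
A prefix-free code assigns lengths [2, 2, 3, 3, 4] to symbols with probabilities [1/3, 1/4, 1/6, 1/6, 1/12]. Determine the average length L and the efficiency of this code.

Average length L = Σ p_i × l_i = 2.5000 bits
Entropy H = 2.1887 bits
Efficiency η = H/L × 100% = 87.55%


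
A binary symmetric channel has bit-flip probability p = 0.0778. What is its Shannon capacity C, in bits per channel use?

For BSC with error probability p:
C = 1 - H(p) where H(p) is binary entropy
H(0.0778) = -0.0778 × log₂(0.0778) - 0.9222 × log₂(0.9222)
H(p) = 0.3944
C = 1 - 0.3944 = 0.6056 bits/use


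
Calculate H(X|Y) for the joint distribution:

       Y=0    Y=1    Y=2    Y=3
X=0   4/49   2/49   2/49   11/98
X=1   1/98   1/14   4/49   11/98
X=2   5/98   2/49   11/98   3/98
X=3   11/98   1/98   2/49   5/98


H(X|Y) = Σ_y p(y) H(X|Y=y)
  p(Y=0) = 25/98, H(X|Y=0) = 1.6973
  p(Y=1) = 8/49, H(X|Y=1) = 1.7718
  p(Y=2) = 27/98, H(X|Y=2) = 1.8640
  p(Y=3) = 15/49, H(X|Y=3) = 1.8245
H(X|Y) = 0.2551×1.6973 + 0.1633×1.7718 + 0.2755×1.8640 + 0.3061×1.8245 = 1.7943 bits


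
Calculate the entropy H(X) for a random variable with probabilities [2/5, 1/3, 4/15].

H(X) = -Σ p(x) log₂ p(x)
  -2/5 × log₂(2/5) = 0.5288
  -1/3 × log₂(1/3) = 0.5283
  -4/15 × log₂(4/15) = 0.5085
H(X) = 1.5656 bits


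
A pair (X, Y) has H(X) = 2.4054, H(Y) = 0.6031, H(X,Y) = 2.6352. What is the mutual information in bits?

I(X;Y) = H(X) + H(Y) - H(X,Y)
I(X;Y) = 2.4054 + 0.6031 - 2.6352 = 0.3733 bits


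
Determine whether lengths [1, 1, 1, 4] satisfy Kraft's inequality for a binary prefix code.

Kraft inequality: Σ 2^(-l_i) ≤ 1 for prefix-free code
Calculating: 2^(-1) + 2^(-1) + 2^(-1) + 2^(-4)
= 0.5 + 0.5 + 0.5 + 0.0625
= 1.5625
Since 1.5625 > 1, prefix-free code does not exist


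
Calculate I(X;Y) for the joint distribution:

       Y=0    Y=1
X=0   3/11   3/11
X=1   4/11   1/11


H(X) = 0.9940, H(Y) = 0.9457, H(X,Y) = 1.8676
I(X;Y) = H(X) + H(Y) - H(X,Y) = 0.0721 bits


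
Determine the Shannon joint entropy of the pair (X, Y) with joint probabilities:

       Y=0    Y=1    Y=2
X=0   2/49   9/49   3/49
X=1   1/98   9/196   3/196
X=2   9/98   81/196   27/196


H(X,Y) = -Σ p(x,y) log₂ p(x,y)
  p(0,0)=2/49: -0.0408 × log₂(0.0408) = 0.1884
  p(0,1)=9/49: -0.1837 × log₂(0.1837) = 0.4490
  p(0,2)=3/49: -0.0612 × log₂(0.0612) = 0.2467
  p(1,0)=1/98: -0.0102 × log₂(0.0102) = 0.0675
  p(1,1)=9/196: -0.0459 × log₂(0.0459) = 0.2041
  p(1,2)=3/196: -0.0153 × log₂(0.0153) = 0.0923
  p(2,0)=9/98: -0.0918 × log₂(0.0918) = 0.3164
  p(2,1)=81/196: -0.4133 × log₂(0.4133) = 0.5269
  p(2,2)=27/196: -0.1378 × log₂(0.1378) = 0.3940
H(X,Y) = 2.4852 bits


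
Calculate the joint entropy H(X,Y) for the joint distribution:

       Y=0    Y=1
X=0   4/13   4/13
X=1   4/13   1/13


H(X,Y) = -Σ p(x,y) log₂ p(x,y)
  p(0,0)=4/13: -0.3077 × log₂(0.3077) = 0.5232
  p(0,1)=4/13: -0.3077 × log₂(0.3077) = 0.5232
  p(1,0)=4/13: -0.3077 × log₂(0.3077) = 0.5232
  p(1,1)=1/13: -0.0769 × log₂(0.0769) = 0.2846
H(X,Y) = 1.8543 bits


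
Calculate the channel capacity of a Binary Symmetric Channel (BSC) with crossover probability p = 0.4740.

For BSC with error probability p:
C = 1 - H(p) where H(p) is binary entropy
H(0.4740) = -0.4740 × log₂(0.4740) - 0.5260 × log₂(0.5260)
H(p) = 0.9980
C = 1 - 0.9980 = 0.0020 bits/use


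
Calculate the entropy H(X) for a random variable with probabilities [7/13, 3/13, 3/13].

H(X) = -Σ p(x) log₂ p(x)
  -7/13 × log₂(7/13) = 0.4809
  -3/13 × log₂(3/13) = 0.4882
  -3/13 × log₂(3/13) = 0.4882
H(X) = 1.4573 bits


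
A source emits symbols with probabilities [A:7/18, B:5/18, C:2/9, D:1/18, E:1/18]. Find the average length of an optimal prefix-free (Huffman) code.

Huffman tree construction:
Combine smallest probabilities repeatedly
Resulting codes:
  A: 0 (length 1)
  B: 10 (length 2)
  C: 111 (length 3)
  D: 1100 (length 4)
  E: 1101 (length 4)
Average length = Σ p(s) × length(s) = 2.0556 bits


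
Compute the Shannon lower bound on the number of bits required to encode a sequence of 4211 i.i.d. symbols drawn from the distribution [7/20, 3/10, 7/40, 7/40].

Entropy H = 1.9313 bits/symbol
Minimum bits = H × n = 1.9313 × 4211
= 8132.67 bits


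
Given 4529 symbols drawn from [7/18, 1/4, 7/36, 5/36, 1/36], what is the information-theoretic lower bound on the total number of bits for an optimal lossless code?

Entropy H = 2.0284 bits/symbol
Minimum bits = H × n = 2.0284 × 4529
= 9186.81 bits


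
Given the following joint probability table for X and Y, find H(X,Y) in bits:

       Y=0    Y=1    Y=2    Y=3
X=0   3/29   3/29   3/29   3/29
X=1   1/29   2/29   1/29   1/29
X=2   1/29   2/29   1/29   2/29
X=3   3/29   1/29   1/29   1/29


H(X,Y) = -Σ p(x,y) log₂ p(x,y)
  p(0,0)=3/29: -0.1034 × log₂(0.1034) = 0.3386
  p(0,1)=3/29: -0.1034 × log₂(0.1034) = 0.3386
  p(0,2)=3/29: -0.1034 × log₂(0.1034) = 0.3386
  p(0,3)=3/29: -0.1034 × log₂(0.1034) = 0.3386
  p(1,0)=1/29: -0.0345 × log₂(0.0345) = 0.1675
  p(1,1)=2/29: -0.0690 × log₂(0.0690) = 0.2661
  p(1,2)=1/29: -0.0345 × log₂(0.0345) = 0.1675
  p(1,3)=1/29: -0.0345 × log₂(0.0345) = 0.1675
  p(2,0)=1/29: -0.0345 × log₂(0.0345) = 0.1675
  p(2,1)=2/29: -0.0690 × log₂(0.0690) = 0.2661
  p(2,2)=1/29: -0.0345 × log₂(0.0345) = 0.1675
  p(2,3)=2/29: -0.0690 × log₂(0.0690) = 0.2661
  p(3,0)=3/29: -0.1034 × log₂(0.1034) = 0.3386
  p(3,1)=1/29: -0.0345 × log₂(0.0345) = 0.1675
  p(3,2)=1/29: -0.0345 × log₂(0.0345) = 0.1675
  p(3,3)=1/29: -0.0345 × log₂(0.0345) = 0.1675
H(X,Y) = 3.8313 bits


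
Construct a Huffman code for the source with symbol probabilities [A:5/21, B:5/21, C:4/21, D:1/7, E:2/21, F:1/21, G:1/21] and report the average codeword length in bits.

Huffman tree construction:
Combine smallest probabilities repeatedly
Resulting codes:
  A: 01 (length 2)
  B: 10 (length 2)
  C: 111 (length 3)
  D: 110 (length 3)
  E: 000 (length 3)
  F: 0010 (length 4)
  G: 0011 (length 4)
Average length = Σ p(s) × length(s) = 2.6190 bits


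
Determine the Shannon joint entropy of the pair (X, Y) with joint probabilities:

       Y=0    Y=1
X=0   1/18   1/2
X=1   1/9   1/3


H(X,Y) = -Σ p(x,y) log₂ p(x,y)
  p(0,0)=1/18: -0.0556 × log₂(0.0556) = 0.2317
  p(0,1)=1/2: -0.5000 × log₂(0.5000) = 0.5000
  p(1,0)=1/9: -0.1111 × log₂(0.1111) = 0.3522
  p(1,1)=1/3: -0.3333 × log₂(0.3333) = 0.5283
H(X,Y) = 1.6122 bits


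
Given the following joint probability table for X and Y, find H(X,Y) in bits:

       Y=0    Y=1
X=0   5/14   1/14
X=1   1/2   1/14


H(X,Y) = -Σ p(x,y) log₂ p(x,y)
  p(0,0)=5/14: -0.3571 × log₂(0.3571) = 0.5305
  p(0,1)=1/14: -0.0714 × log₂(0.0714) = 0.2720
  p(1,0)=1/2: -0.5000 × log₂(0.5000) = 0.5000
  p(1,1)=1/14: -0.0714 × log₂(0.0714) = 0.2720
H(X,Y) = 1.5744 bits


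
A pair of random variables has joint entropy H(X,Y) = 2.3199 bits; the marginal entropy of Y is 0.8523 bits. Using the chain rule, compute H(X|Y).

Chain rule: H(X,Y) = H(X|Y) + H(Y)
H(X|Y) = H(X,Y) - H(Y) = 2.3199 - 0.8523 = 1.4676 bits


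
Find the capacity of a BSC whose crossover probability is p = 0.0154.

For BSC with error probability p:
C = 1 - H(p) where H(p) is binary entropy
H(0.0154) = -0.0154 × log₂(0.0154) - 0.9846 × log₂(0.9846)
H(p) = 0.1148
C = 1 - 0.1148 = 0.8852 bits/use


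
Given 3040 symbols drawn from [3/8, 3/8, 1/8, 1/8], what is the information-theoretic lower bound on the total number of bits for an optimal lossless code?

Entropy H = 1.8113 bits/symbol
Minimum bits = H × n = 1.8113 × 3040
= 5506.29 bits


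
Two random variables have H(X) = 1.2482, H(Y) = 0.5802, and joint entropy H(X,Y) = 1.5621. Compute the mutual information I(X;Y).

I(X;Y) = H(X) + H(Y) - H(X,Y)
I(X;Y) = 1.2482 + 0.5802 - 1.5621 = 0.2663 bits


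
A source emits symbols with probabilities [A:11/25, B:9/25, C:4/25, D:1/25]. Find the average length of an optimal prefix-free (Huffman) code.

Huffman tree construction:
Combine smallest probabilities repeatedly
Resulting codes:
  A: 0 (length 1)
  B: 11 (length 2)
  C: 101 (length 3)
  D: 100 (length 3)
Average length = Σ p(s) × length(s) = 1.7600 bits


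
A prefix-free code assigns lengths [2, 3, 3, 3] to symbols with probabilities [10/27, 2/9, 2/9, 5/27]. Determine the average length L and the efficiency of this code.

Average length L = Σ p_i × l_i = 2.6296 bits
Entropy H = 1.9457 bits
Efficiency η = H/L × 100% = 73.99%


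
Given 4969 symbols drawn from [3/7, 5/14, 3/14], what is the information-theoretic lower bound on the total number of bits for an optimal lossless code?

Entropy H = 1.5306 bits/symbol
Minimum bits = H × n = 1.5306 × 4969
= 7605.65 bits


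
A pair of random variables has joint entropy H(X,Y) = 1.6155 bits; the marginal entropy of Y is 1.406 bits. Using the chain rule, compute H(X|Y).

Chain rule: H(X,Y) = H(X|Y) + H(Y)
H(X|Y) = H(X,Y) - H(Y) = 1.6155 - 1.406 = 0.2095 bits


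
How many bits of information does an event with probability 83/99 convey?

Information content I(x) = -log₂(p(x))
I = -log₂(83/99) = -log₂(0.8384)
I = 0.2543 bits


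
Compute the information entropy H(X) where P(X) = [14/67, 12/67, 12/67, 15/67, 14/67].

H(X) = -Σ p(x) log₂ p(x)
  -14/67 × log₂(14/67) = 0.4720
  -12/67 × log₂(12/67) = 0.4444
  -12/67 × log₂(12/67) = 0.4444
  -15/67 × log₂(15/67) = 0.4834
  -14/67 × log₂(14/67) = 0.4720
H(X) = 2.3161 bits


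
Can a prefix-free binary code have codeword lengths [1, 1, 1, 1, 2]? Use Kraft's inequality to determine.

Kraft inequality: Σ 2^(-l_i) ≤ 1 for prefix-free code
Calculating: 2^(-1) + 2^(-1) + 2^(-1) + 2^(-1) + 2^(-2)
= 0.5 + 0.5 + 0.5 + 0.5 + 0.25
= 2.2500
Since 2.2500 > 1, prefix-free code does not exist


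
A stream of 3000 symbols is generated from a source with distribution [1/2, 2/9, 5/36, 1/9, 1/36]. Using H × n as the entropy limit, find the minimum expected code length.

Entropy H = 1.8736 bits/symbol
Minimum bits = H × n = 1.8736 × 3000
= 5620.75 bits


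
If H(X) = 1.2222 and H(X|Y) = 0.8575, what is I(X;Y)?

I(X;Y) = H(X) - H(X|Y)
I(X;Y) = 1.2222 - 0.8575 = 0.3647 bits


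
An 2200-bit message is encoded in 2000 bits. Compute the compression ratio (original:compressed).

Compression ratio = Original / Compressed
= 2200 / 2000 = 1.10:1


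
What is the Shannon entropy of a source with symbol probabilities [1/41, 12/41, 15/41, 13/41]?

H(X) = -Σ p(x) log₂ p(x)
  -1/41 × log₂(1/41) = 0.1307
  -12/41 × log₂(12/41) = 0.5188
  -15/41 × log₂(15/41) = 0.5307
  -13/41 × log₂(13/41) = 0.5254
H(X) = 1.7056 bits


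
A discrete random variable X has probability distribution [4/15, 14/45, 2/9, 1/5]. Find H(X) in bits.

H(X) = -Σ p(x) log₂ p(x)
  -4/15 × log₂(4/15) = 0.5085
  -14/45 × log₂(14/45) = 0.5241
  -2/9 × log₂(2/9) = 0.4822
  -1/5 × log₂(1/5) = 0.4644
H(X) = 1.9792 bits


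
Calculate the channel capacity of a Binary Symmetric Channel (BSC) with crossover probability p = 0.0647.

For BSC with error probability p:
C = 1 - H(p) where H(p) is binary entropy
H(0.0647) = -0.0647 × log₂(0.0647) - 0.9353 × log₂(0.9353)
H(p) = 0.3458
C = 1 - 0.3458 = 0.6542 bits/use


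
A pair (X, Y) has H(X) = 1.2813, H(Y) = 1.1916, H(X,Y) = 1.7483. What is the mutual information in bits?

I(X;Y) = H(X) + H(Y) - H(X,Y)
I(X;Y) = 1.2813 + 1.1916 - 1.7483 = 0.7246 bits


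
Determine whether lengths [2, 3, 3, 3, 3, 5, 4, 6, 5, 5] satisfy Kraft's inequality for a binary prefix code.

Kraft inequality: Σ 2^(-l_i) ≤ 1 for prefix-free code
Calculating: 2^(-2) + 2^(-3) + 2^(-3) + 2^(-3) + 2^(-3) + 2^(-5) + 2^(-4) + 2^(-6) + 2^(-5) + 2^(-5)
= 0.25 + 0.125 + 0.125 + 0.125 + 0.125 + 0.03125 + 0.0625 + 0.015625 + 0.03125 + 0.03125
= 0.9219
Since 0.9219 ≤ 1, prefix-free code exists


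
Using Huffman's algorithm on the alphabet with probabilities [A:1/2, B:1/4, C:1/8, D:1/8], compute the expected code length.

Huffman tree construction:
Combine smallest probabilities repeatedly
Resulting codes:
  A: 0 (length 1)
  B: 10 (length 2)
  C: 110 (length 3)
  D: 111 (length 3)
Average length = Σ p(s) × length(s) = 1.7500 bits


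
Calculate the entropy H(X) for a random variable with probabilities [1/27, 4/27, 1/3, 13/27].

H(X) = -Σ p(x) log₂ p(x)
  -1/27 × log₂(1/27) = 0.1761
  -4/27 × log₂(4/27) = 0.4081
  -1/3 × log₂(1/3) = 0.5283
  -13/27 × log₂(13/27) = 0.5077
H(X) = 1.6203 bits


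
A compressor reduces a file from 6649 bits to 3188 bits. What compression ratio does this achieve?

Compression ratio = Original / Compressed
= 6649 / 3188 = 2.09:1


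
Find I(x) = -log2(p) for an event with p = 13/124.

Information content I(x) = -log₂(p(x))
I = -log₂(13/124) = -log₂(0.1048)
I = 3.2538 bits


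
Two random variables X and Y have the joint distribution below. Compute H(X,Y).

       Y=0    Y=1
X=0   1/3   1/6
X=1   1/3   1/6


H(X,Y) = -Σ p(x,y) log₂ p(x,y)
  p(0,0)=1/3: -0.3333 × log₂(0.3333) = 0.5283
  p(0,1)=1/6: -0.1667 × log₂(0.1667) = 0.4308
  p(1,0)=1/3: -0.3333 × log₂(0.3333) = 0.5283
  p(1,1)=1/6: -0.1667 × log₂(0.1667) = 0.4308
H(X,Y) = 1.9183 bits


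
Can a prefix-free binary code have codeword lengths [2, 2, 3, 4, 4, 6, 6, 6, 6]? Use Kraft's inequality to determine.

Kraft inequality: Σ 2^(-l_i) ≤ 1 for prefix-free code
Calculating: 2^(-2) + 2^(-2) + 2^(-3) + 2^(-4) + 2^(-4) + 2^(-6) + 2^(-6) + 2^(-6) + 2^(-6)
= 0.25 + 0.25 + 0.125 + 0.0625 + 0.0625 + 0.015625 + 0.015625 + 0.015625 + 0.015625
= 0.8125
Since 0.8125 ≤ 1, prefix-free code exists


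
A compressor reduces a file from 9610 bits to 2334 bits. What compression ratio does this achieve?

Compression ratio = Original / Compressed
= 9610 / 2334 = 4.12:1


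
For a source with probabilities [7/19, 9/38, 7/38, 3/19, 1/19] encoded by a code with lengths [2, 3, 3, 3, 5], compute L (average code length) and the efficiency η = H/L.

Average length L = Σ p_i × l_i = 2.7368 bits
Entropy H = 2.1165 bits
Efficiency η = H/L × 100% = 77.33%


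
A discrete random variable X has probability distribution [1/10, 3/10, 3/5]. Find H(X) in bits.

H(X) = -Σ p(x) log₂ p(x)
  -1/10 × log₂(1/10) = 0.3322
  -3/10 × log₂(3/10) = 0.5211
  -3/5 × log₂(3/5) = 0.4422
H(X) = 1.2955 bits


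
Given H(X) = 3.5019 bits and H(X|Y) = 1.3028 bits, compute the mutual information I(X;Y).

I(X;Y) = H(X) - H(X|Y)
I(X;Y) = 3.5019 - 1.3028 = 2.1991 bits


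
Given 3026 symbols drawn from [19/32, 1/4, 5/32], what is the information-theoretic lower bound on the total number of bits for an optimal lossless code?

Entropy H = 1.3650 bits/symbol
Minimum bits = H × n = 1.3650 × 3026
= 4130.47 bits


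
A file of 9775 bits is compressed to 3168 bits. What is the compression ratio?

Compression ratio = Original / Compressed
= 9775 / 3168 = 3.09:1


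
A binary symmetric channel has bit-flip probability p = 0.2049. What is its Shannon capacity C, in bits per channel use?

For BSC with error probability p:
C = 1 - H(p) where H(p) is binary entropy
H(0.2049) = -0.2049 × log₂(0.2049) - 0.7951 × log₂(0.7951)
H(p) = 0.7316
C = 1 - 0.7316 = 0.2684 bits/use


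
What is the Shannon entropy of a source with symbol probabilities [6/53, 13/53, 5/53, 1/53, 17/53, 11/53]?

H(X) = -Σ p(x) log₂ p(x)
  -6/53 × log₂(6/53) = 0.3558
  -13/53 × log₂(13/53) = 0.4973
  -5/53 × log₂(5/53) = 0.3213
  -1/53 × log₂(1/53) = 0.1081
  -17/53 × log₂(17/53) = 0.5262
  -11/53 × log₂(11/53) = 0.4708
H(X) = 2.2795 bits


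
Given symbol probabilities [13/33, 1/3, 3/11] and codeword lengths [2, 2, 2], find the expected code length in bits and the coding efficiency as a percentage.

Average length L = Σ p_i × l_i = 2.0000 bits
Entropy H = 1.5690 bits
Efficiency η = H/L × 100% = 78.45%


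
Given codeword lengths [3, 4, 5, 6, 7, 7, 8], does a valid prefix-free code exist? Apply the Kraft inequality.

Kraft inequality: Σ 2^(-l_i) ≤ 1 for prefix-free code
Calculating: 2^(-3) + 2^(-4) + 2^(-5) + 2^(-6) + 2^(-7) + 2^(-7) + 2^(-8)
= 0.125 + 0.0625 + 0.03125 + 0.015625 + 0.0078125 + 0.0078125 + 0.00390625
= 0.2539
Since 0.2539 ≤ 1, prefix-free code exists


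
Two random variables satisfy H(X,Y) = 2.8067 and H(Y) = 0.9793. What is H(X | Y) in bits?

Chain rule: H(X,Y) = H(X|Y) + H(Y)
H(X|Y) = H(X,Y) - H(Y) = 2.8067 - 0.9793 = 1.8274 bits


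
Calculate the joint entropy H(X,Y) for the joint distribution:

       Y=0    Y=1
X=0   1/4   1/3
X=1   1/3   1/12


H(X,Y) = -Σ p(x,y) log₂ p(x,y)
  p(0,0)=1/4: -0.2500 × log₂(0.2500) = 0.5000
  p(0,1)=1/3: -0.3333 × log₂(0.3333) = 0.5283
  p(1,0)=1/3: -0.3333 × log₂(0.3333) = 0.5283
  p(1,1)=1/12: -0.0833 × log₂(0.0833) = 0.2987
H(X,Y) = 1.8554 bits


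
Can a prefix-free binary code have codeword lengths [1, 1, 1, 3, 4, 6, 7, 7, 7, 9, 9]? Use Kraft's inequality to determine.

Kraft inequality: Σ 2^(-l_i) ≤ 1 for prefix-free code
Calculating: 2^(-1) + 2^(-1) + 2^(-1) + 2^(-3) + 2^(-4) + 2^(-6) + 2^(-7) + 2^(-7) + 2^(-7) + 2^(-9) + 2^(-9)
= 0.5 + 0.5 + 0.5 + 0.125 + 0.0625 + 0.015625 + 0.0078125 + 0.0078125 + 0.0078125 + 0.001953125 + 0.001953125
= 1.7305
Since 1.7305 > 1, prefix-free code does not exist


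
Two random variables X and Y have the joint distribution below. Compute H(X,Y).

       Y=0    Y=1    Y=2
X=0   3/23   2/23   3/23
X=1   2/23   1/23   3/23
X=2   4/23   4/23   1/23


H(X,Y) = -Σ p(x,y) log₂ p(x,y)
  p(0,0)=3/23: -0.1304 × log₂(0.1304) = 0.3833
  p(0,1)=2/23: -0.0870 × log₂(0.0870) = 0.3064
  p(0,2)=3/23: -0.1304 × log₂(0.1304) = 0.3833
  p(1,0)=2/23: -0.0870 × log₂(0.0870) = 0.3064
  p(1,1)=1/23: -0.0435 × log₂(0.0435) = 0.1967
  p(1,2)=3/23: -0.1304 × log₂(0.1304) = 0.3833
  p(2,0)=4/23: -0.1739 × log₂(0.1739) = 0.4389
  p(2,1)=4/23: -0.1739 × log₂(0.1739) = 0.4389
  p(2,2)=1/23: -0.0435 × log₂(0.0435) = 0.1967
H(X,Y) = 3.0338 bits


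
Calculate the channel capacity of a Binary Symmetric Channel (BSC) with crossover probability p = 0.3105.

For BSC with error probability p:
C = 1 - H(p) where H(p) is binary entropy
H(0.3105) = -0.3105 × log₂(0.3105) - 0.6895 × log₂(0.6895)
H(p) = 0.8937
C = 1 - 0.8937 = 0.1063 bits/use


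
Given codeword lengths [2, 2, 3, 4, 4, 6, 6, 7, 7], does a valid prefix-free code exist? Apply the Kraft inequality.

Kraft inequality: Σ 2^(-l_i) ≤ 1 for prefix-free code
Calculating: 2^(-2) + 2^(-2) + 2^(-3) + 2^(-4) + 2^(-4) + 2^(-6) + 2^(-6) + 2^(-7) + 2^(-7)
= 0.25 + 0.25 + 0.125 + 0.0625 + 0.0625 + 0.015625 + 0.015625 + 0.0078125 + 0.0078125
= 0.7969
Since 0.7969 ≤ 1, prefix-free code exists


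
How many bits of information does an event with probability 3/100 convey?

Information content I(x) = -log₂(p(x))
I = -log₂(3/100) = -log₂(0.0300)
I = 5.0589 bits


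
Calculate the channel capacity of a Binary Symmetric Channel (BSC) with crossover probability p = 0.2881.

For BSC with error probability p:
C = 1 - H(p) where H(p) is binary entropy
H(0.2881) = -0.2881 × log₂(0.2881) - 0.7119 × log₂(0.7119)
H(p) = 0.8663
C = 1 - 0.8663 = 0.1337 bits/use


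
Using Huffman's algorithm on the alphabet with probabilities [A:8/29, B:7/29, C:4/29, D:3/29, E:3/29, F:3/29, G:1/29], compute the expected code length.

Huffman tree construction:
Combine smallest probabilities repeatedly
Resulting codes:
  A: 10 (length 2)
  B: 01 (length 2)
  C: 110 (length 3)
  D: 1111 (length 4)
  E: 000 (length 3)
  F: 001 (length 3)
  G: 1110 (length 4)
Average length = Σ p(s) × length(s) = 2.6207 bits


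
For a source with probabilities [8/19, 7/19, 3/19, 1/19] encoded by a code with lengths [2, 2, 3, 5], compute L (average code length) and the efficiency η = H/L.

Average length L = Σ p_i × l_i = 2.3158 bits
Entropy H = 1.7002 bits
Efficiency η = H/L × 100% = 73.42%


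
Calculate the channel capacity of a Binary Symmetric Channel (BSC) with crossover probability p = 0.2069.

For BSC with error probability p:
C = 1 - H(p) where H(p) is binary entropy
H(0.2069) = -0.2069 × log₂(0.2069) - 0.7931 × log₂(0.7931)
H(p) = 0.7355
C = 1 - 0.7355 = 0.2645 bits/use


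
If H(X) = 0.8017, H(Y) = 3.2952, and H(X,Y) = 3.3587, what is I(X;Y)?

I(X;Y) = H(X) + H(Y) - H(X,Y)
I(X;Y) = 0.8017 + 3.2952 - 3.3587 = 0.7382 bits


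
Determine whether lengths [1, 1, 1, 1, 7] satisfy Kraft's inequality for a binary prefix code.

Kraft inequality: Σ 2^(-l_i) ≤ 1 for prefix-free code
Calculating: 2^(-1) + 2^(-1) + 2^(-1) + 2^(-1) + 2^(-7)
= 0.5 + 0.5 + 0.5 + 0.5 + 0.0078125
= 2.0078
Since 2.0078 > 1, prefix-free code does not exist


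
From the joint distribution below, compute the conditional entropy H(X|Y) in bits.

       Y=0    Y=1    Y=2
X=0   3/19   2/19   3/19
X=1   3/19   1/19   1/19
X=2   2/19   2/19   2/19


H(X|Y) = Σ_y p(y) H(X|Y=y)
  p(Y=0) = 8/19, H(X|Y=0) = 1.5613
  p(Y=1) = 5/19, H(X|Y=1) = 1.5219
  p(Y=2) = 6/19, H(X|Y=2) = 1.4591
H(X|Y) = 0.4211×1.5613 + 0.2632×1.5219 + 0.3158×1.4591 = 1.5187 bits


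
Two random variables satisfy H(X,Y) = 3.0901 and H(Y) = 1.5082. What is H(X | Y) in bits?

Chain rule: H(X,Y) = H(X|Y) + H(Y)
H(X|Y) = H(X,Y) - H(Y) = 3.0901 - 1.5082 = 1.5819 bits


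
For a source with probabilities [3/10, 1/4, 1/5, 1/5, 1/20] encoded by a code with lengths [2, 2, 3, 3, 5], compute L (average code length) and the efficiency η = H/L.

Average length L = Σ p_i × l_i = 2.5500 bits
Entropy H = 2.1660 bits
Efficiency η = H/L × 100% = 84.94%


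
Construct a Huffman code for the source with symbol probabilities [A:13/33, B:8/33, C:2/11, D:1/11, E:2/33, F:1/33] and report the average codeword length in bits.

Huffman tree construction:
Combine smallest probabilities repeatedly
Resulting codes:
  A: 0 (length 1)
  B: 10 (length 2)
  C: 110 (length 3)
  D: 1110 (length 4)
  E: 11111 (length 5)
  F: 11110 (length 5)
Average length = Σ p(s) × length(s) = 2.2424 bits


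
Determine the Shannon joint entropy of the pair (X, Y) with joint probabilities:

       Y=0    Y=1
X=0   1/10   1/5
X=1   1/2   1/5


H(X,Y) = -Σ p(x,y) log₂ p(x,y)
  p(0,0)=1/10: -0.1000 × log₂(0.1000) = 0.3322
  p(0,1)=1/5: -0.2000 × log₂(0.2000) = 0.4644
  p(1,0)=1/2: -0.5000 × log₂(0.5000) = 0.5000
  p(1,1)=1/5: -0.2000 × log₂(0.2000) = 0.4644
H(X,Y) = 1.7610 bits


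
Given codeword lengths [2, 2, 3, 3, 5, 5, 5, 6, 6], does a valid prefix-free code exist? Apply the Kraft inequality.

Kraft inequality: Σ 2^(-l_i) ≤ 1 for prefix-free code
Calculating: 2^(-2) + 2^(-2) + 2^(-3) + 2^(-3) + 2^(-5) + 2^(-5) + 2^(-5) + 2^(-6) + 2^(-6)
= 0.25 + 0.25 + 0.125 + 0.125 + 0.03125 + 0.03125 + 0.03125 + 0.015625 + 0.015625
= 0.8750
Since 0.8750 ≤ 1, prefix-free code exists


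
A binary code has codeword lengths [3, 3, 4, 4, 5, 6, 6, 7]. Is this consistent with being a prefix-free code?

Kraft inequality: Σ 2^(-l_i) ≤ 1 for prefix-free code
Calculating: 2^(-3) + 2^(-3) + 2^(-4) + 2^(-4) + 2^(-5) + 2^(-6) + 2^(-6) + 2^(-7)
= 0.125 + 0.125 + 0.0625 + 0.0625 + 0.03125 + 0.015625 + 0.015625 + 0.0078125
= 0.4453
Since 0.4453 ≤ 1, prefix-free code exists


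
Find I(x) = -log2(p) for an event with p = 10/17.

Information content I(x) = -log₂(p(x))
I = -log₂(10/17) = -log₂(0.5882)
I = 0.7655 bits


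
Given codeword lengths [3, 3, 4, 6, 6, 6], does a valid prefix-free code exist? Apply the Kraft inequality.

Kraft inequality: Σ 2^(-l_i) ≤ 1 for prefix-free code
Calculating: 2^(-3) + 2^(-3) + 2^(-4) + 2^(-6) + 2^(-6) + 2^(-6)
= 0.125 + 0.125 + 0.0625 + 0.015625 + 0.015625 + 0.015625
= 0.3594
Since 0.3594 ≤ 1, prefix-free code exists


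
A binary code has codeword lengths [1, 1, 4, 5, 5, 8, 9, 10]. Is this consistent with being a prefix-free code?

Kraft inequality: Σ 2^(-l_i) ≤ 1 for prefix-free code
Calculating: 2^(-1) + 2^(-1) + 2^(-4) + 2^(-5) + 2^(-5) + 2^(-8) + 2^(-9) + 2^(-10)
= 0.5 + 0.5 + 0.0625 + 0.03125 + 0.03125 + 0.00390625 + 0.001953125 + 0.0009765625
= 1.1318
Since 1.1318 > 1, prefix-free code does not exist


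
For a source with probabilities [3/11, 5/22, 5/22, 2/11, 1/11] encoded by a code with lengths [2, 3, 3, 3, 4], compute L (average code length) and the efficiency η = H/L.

Average length L = Σ p_i × l_i = 2.8182 bits
Entropy H = 2.2445 bits
Efficiency η = H/L × 100% = 79.64%


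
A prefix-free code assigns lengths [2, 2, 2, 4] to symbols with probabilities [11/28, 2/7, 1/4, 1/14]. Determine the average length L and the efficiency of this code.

Average length L = Σ p_i × l_i = 2.1429 bits
Entropy H = 1.8179 bits
Efficiency η = H/L × 100% = 84.83%


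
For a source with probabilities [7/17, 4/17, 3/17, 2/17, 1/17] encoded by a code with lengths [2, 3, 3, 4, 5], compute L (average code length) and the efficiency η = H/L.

Average length L = Σ p_i × l_i = 2.8235 bits
Entropy H = 2.0636 bits
Efficiency η = H/L × 100% = 73.08%


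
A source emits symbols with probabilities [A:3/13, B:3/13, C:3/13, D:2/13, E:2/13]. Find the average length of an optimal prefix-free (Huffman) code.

Huffman tree construction:
Combine smallest probabilities repeatedly
Resulting codes:
  A: 00 (length 2)
  B: 01 (length 2)
  C: 10 (length 2)
  D: 110 (length 3)
  E: 111 (length 3)
Average length = Σ p(s) × length(s) = 2.3077 bits


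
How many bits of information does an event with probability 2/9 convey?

Information content I(x) = -log₂(p(x))
I = -log₂(2/9) = -log₂(0.2222)
I = 2.1699 bits


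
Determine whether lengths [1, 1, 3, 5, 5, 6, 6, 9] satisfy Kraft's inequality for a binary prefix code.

Kraft inequality: Σ 2^(-l_i) ≤ 1 for prefix-free code
Calculating: 2^(-1) + 2^(-1) + 2^(-3) + 2^(-5) + 2^(-5) + 2^(-6) + 2^(-6) + 2^(-9)
= 0.5 + 0.5 + 0.125 + 0.03125 + 0.03125 + 0.015625 + 0.015625 + 0.001953125
= 1.2207
Since 1.2207 > 1, prefix-free code does not exist


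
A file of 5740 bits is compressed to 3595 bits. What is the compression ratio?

Compression ratio = Original / Compressed
= 5740 / 3595 = 1.60:1


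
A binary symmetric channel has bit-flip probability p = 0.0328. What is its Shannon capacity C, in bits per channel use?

For BSC with error probability p:
C = 1 - H(p) where H(p) is binary entropy
H(0.0328) = -0.0328 × log₂(0.0328) - 0.9672 × log₂(0.9672)
H(p) = 0.2082
C = 1 - 0.2082 = 0.7918 bits/use


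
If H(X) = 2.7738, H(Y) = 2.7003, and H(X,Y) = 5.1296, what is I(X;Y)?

I(X;Y) = H(X) + H(Y) - H(X,Y)
I(X;Y) = 2.7738 + 2.7003 - 5.1296 = 0.3445 bits


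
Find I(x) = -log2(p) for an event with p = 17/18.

Information content I(x) = -log₂(p(x))
I = -log₂(17/18) = -log₂(0.9444)
I = 0.0825 bits


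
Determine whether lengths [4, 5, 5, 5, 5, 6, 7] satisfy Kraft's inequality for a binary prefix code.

Kraft inequality: Σ 2^(-l_i) ≤ 1 for prefix-free code
Calculating: 2^(-4) + 2^(-5) + 2^(-5) + 2^(-5) + 2^(-5) + 2^(-6) + 2^(-7)
= 0.0625 + 0.03125 + 0.03125 + 0.03125 + 0.03125 + 0.015625 + 0.0078125
= 0.2109
Since 0.2109 ≤ 1, prefix-free code exists


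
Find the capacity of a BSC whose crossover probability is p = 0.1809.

For BSC with error probability p:
C = 1 - H(p) where H(p) is binary entropy
H(0.1809) = -0.1809 × log₂(0.1809) - 0.8191 × log₂(0.8191)
H(p) = 0.6820
C = 1 - 0.6820 = 0.3180 bits/use


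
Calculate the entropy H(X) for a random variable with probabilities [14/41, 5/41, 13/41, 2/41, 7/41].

H(X) = -Σ p(x) log₂ p(x)
  -14/41 × log₂(14/41) = 0.5293
  -5/41 × log₂(5/41) = 0.3702
  -13/41 × log₂(13/41) = 0.5254
  -2/41 × log₂(2/41) = 0.2126
  -7/41 × log₂(7/41) = 0.4354
H(X) = 2.0729 bits


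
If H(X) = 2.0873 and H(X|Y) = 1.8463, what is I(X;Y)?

I(X;Y) = H(X) - H(X|Y)
I(X;Y) = 2.0873 - 1.8463 = 0.241 bits
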